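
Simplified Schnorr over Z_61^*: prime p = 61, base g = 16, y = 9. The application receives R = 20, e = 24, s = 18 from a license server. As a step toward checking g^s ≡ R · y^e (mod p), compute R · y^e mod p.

9

9^24 mod 61 = 34
R · y^e ≡ 20·34 = 680 ≡ 9 (mod 61)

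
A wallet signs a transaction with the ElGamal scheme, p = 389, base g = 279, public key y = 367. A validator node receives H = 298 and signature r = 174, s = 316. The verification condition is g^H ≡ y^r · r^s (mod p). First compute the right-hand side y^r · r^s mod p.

268

Squares mod 389: 367^1≡367, 367^2≡95, 367^4≡78, 367^8≡249, 367^16≡150, 367^32≡327, 367^64≡343, 367^128≡171
174 = 128 + 32 + 8 + 4 + 2, so 367^174 ≡ 171·327·249·78·95 ≡ 376 (mod 389)
Squares mod 389: 174^1≡174, 174^2≡323, 174^4≡77, 174^8≡94, 174^16≡278, 174^32≡262, 174^64≡180, 174^128≡113, 174^256≡321
316 = 256 + 32 + 16 + 8 + 4, so 174^316 ≡ 321·262·278·94·77 ≡ 129 (mod 389)
y^r · r^s ≡ 376·129 = 48504 ≡ 268 (mod 389)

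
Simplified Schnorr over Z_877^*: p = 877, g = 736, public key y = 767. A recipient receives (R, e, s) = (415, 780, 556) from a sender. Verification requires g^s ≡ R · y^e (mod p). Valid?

no

g^s mod p:
736^2 = 541696 ≡ 587
736^4 ≡ 587^2 = 344569 ≡ 785
736^8 ≡ 785^2 = 616225 ≡ 571
736^16 ≡ 571^2 = 326041 ≡ 674
736^32 ≡ 674^2 = 454276 ≡ 867
736^64 ≡ 867^2 = 751689 ≡ 100
736^128 ≡ 100^2 = 10000 ≡ 353
736^256 ≡ 353^2 = 124609 ≡ 75
736^512 ≡ 75^2 = 5625 ≡ 363
556 = 512 + 32 + 8 + 4, so 736^556 ≡ 363·867·571·785 ≡ 665 (mod 877)
R · y^e mod p:
767^2 = 588289 ≡ 699
767^4 ≡ 699^2 = 488601 ≡ 112
767^8 ≡ 112^2 = 12544 ≡ 266
767^16 ≡ 266^2 = 70756 ≡ 596
767^32 ≡ 596^2 = 355216 ≡ 31
767^64 ≡ 31^2 = 961 ≡ 84
767^128 ≡ 84^2 = 7056 ≡ 40
767^256 ≡ 40^2 = 1600 ≡ 723
767^512 ≡ 723^2 = 522729 ≡ 37
780 = 512 + 256 + 8 + 4, so 767^780 ≡ 37·723·266·112 ≡ 812 (mod 877)
415·812 = 336980 ≡ 212 (mod 877)
665 ≠ 212; the check fails.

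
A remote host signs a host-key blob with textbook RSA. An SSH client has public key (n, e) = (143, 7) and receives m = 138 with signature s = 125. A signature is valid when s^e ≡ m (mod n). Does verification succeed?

s^7 mod 143 = 5
5 ≠ 138, so verification fails.

fails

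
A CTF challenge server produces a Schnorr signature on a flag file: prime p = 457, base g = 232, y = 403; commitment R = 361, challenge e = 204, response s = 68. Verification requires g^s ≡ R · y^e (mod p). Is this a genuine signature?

g^s mod p:
232^2 = 53824 ≡ 355
232^4 ≡ 355^2 = 126025 ≡ 350
232^8 ≡ 350^2 = 122500 ≡ 24
232^16 ≡ 24^2 = 576 ≡ 119
232^32 ≡ 119^2 = 14161 ≡ 451
232^64 ≡ 451^2 = 203401 ≡ 36
68 = 64 + 4, so 232^68 ≡ 36·350 ≡ 261 (mod 457)
R · y^e mod p:
403^2 = 162409 ≡ 174
403^4 ≡ 174^2 = 30276 ≡ 114
403^8 ≡ 114^2 = 12996 ≡ 200
403^16 ≡ 200^2 = 40000 ≡ 241
403^32 ≡ 241^2 = 58081 ≡ 42
403^64 ≡ 42^2 = 1764 ≡ 393
403^128 ≡ 393^2 = 154449 ≡ 440
204 = 128 + 64 + 8 + 4, so 403^204 ≡ 440·393·200·114 ≡ 440 (mod 457)
361·440 = 158840 ≡ 261 (mod 457)
261 ≡ 261 (mod 457); signature holds.

genuine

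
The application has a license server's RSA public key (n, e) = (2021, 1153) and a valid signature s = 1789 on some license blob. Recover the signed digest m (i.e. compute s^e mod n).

1437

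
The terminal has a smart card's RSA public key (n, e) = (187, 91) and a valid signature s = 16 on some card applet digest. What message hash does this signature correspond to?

16

s^2 ≡ 16^2 = 256 ≡ 69
s^4 ≡ 69^2 = 4761 ≡ 86
s^8 ≡ 86^2 = 7396 ≡ 103
s^16 ≡ 103^2 = 10609 ≡ 137
s^32 ≡ 137^2 = 18769 ≡ 69
s^64 ≡ 69^2 = 4761 ≡ 86
91 = 64 + 16 + 8 + 2 + 1, so s^91 ≡ 86·137·103·69·16 ≡ 16 (mod 187)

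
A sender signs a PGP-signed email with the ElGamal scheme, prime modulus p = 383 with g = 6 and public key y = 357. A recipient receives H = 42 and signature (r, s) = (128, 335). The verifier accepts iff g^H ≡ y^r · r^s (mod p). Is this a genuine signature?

forged

Left side g^H mod p:
6^2 = 36
6^4 ≡ 36^2 = 1296 ≡ 147
6^8 ≡ 147^2 = 21609 ≡ 161
6^16 ≡ 161^2 = 25921 ≡ 260
6^32 ≡ 260^2 = 67600 ≡ 192
42 = 32 + 8 + 2, so 6^42 ≡ 192·161·36 ≡ 217 (mod 383)
Right side y^r · r^s mod p:
357^2 = 127449 ≡ 293
357^4 ≡ 293^2 = 85849 ≡ 57
357^8 ≡ 57^2 = 3249 ≡ 185
357^16 ≡ 185^2 = 34225 ≡ 138
357^32 ≡ 138^2 = 19044 ≡ 277
357^64 ≡ 277^2 = 76729 ≡ 129
357^128 ≡ 129^2 = 16641 ≡ 172
128^2 = 16384 ≡ 298
128^4 ≡ 298^2 = 88804 ≡ 331
128^8 ≡ 331^2 = 109561 ≡ 23
128^16 ≡ 23^2 = 529 ≡ 146
128^32 ≡ 146^2 = 21316 ≡ 251
128^64 ≡ 251^2 = 63001 ≡ 189
128^128 ≡ 189^2 = 35721 ≡ 102
128^256 ≡ 102^2 = 10404 ≡ 63
335 = 256 + 64 + 8 + 4 + 2 + 1, so 128^335 ≡ 63·189·23·331·298·128 ≡ 338 (mod 383)
172·338 = 58136 ≡ 303 (mod 383)
217 ≠ 303, so verification fails.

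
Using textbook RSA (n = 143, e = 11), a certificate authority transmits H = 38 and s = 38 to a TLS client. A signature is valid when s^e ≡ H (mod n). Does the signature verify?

verifies

s^11 mod 143 = 38
Since 38 equals the digest 38, verification succeeds.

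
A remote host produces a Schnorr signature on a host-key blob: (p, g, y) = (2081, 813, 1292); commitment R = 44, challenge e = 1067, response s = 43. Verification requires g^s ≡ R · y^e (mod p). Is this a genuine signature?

forged

g^s mod p:
813^2 = 660969 ≡ 1292
813^4 ≡ 1292^2 = 1669264 ≡ 302
813^8 ≡ 302^2 = 91204 ≡ 1721
813^16 ≡ 1721^2 = 2961841 ≡ 578
813^32 ≡ 578^2 = 334084 ≡ 1124
43 = 32 + 8 + 2 + 1, so 813^43 ≡ 1124·1721·1292·813 ≡ 1028 (mod 2081)
R · y^e mod p:
1292^2 = 1669264 ≡ 302
1292^4 ≡ 302^2 = 91204 ≡ 1721
1292^8 ≡ 1721^2 = 2961841 ≡ 578
1292^16 ≡ 578^2 = 334084 ≡ 1124
1292^32 ≡ 1124^2 = 1263376 ≡ 209
1292^64 ≡ 209^2 = 43681 ≡ 2061
1292^128 ≡ 2061^2 = 4247721 ≡ 400
1292^256 ≡ 400^2 = 160000 ≡ 1844
1292^512 ≡ 1844^2 = 3400336 ≡ 2063
1292^1024 ≡ 2063^2 = 4255969 ≡ 324
1067 = 1024 + 32 + 8 + 2 + 1, so 1292^1067 ≡ 324·209·578·302·1292 ≡ 681 (mod 2081)
44·681 = 29964 ≡ 830 (mod 2081)
1028 ≠ 830; the check fails.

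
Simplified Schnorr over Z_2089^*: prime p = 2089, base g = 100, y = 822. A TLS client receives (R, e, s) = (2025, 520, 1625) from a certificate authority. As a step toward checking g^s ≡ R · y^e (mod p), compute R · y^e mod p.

Squares mod 2089: 822^1≡822, 822^2≡937, 822^4≡589, 822^8≡147, 822^16≡719, 822^32≡978, 822^64≡1811, 822^128≡2080, 822^256≡81, 822^512≡294
520 = 512 + 8, so 822^520 ≡ 294·147 ≡ 1438 (mod 2089)
R · y^e ≡ 2025·1438 = 2911950 ≡ 1973 (mod 2089)

1973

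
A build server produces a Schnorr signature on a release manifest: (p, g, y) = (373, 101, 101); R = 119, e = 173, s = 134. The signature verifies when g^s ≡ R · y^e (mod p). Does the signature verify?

g^s mod p:
101^2 = 10201 ≡ 130
101^4 ≡ 130^2 = 16900 ≡ 115
101^8 ≡ 115^2 = 13225 ≡ 170
101^16 ≡ 170^2 = 28900 ≡ 179
101^32 ≡ 179^2 = 32041 ≡ 336
101^64 ≡ 336^2 = 112896 ≡ 250
101^128 ≡ 250^2 = 62500 ≡ 209
134 = 128 + 4 + 2, so 101^134 ≡ 209·115·130 ≡ 302 (mod 373)
R · y^e mod p:
101^2 = 10201 ≡ 130
101^4 ≡ 130^2 = 16900 ≡ 115
101^8 ≡ 115^2 = 13225 ≡ 170
101^16 ≡ 170^2 = 28900 ≡ 179
101^32 ≡ 179^2 = 32041 ≡ 336
101^64 ≡ 336^2 = 112896 ≡ 250
101^128 ≡ 250^2 = 62500 ≡ 209
173 = 128 + 32 + 8 + 4 + 1, so 101^173 ≡ 209·336·170·115·101 ≡ 363 (mod 373)
119·363 = 43197 ≡ 302 (mod 373)
302 ≡ 302 (mod 373); signature holds.

verifies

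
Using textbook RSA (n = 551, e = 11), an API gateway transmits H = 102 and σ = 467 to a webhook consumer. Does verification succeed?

passes

σ^11 mod 551 = 102
σ^11 mod 551 = 102 matches H.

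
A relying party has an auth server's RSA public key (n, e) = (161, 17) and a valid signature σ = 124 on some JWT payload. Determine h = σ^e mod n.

3

Squares mod 161: σ^1≡124, σ^2≡81, σ^4≡121, σ^8≡151, σ^16≡100
17 = 16 + 1, so σ^17 ≡ 100·124 ≡ 3 (mod 161)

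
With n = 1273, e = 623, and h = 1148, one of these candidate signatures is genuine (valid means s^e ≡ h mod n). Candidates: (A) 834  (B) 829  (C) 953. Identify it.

B

Candidate A: Squares mod 1273: 834^1≡834, 834^2≡498, 834^4≡1042, 834^8≡1168, 834^16≡841, 834^32≡766, 834^64≡1176, 834^128≡498, 834^256≡1042, 834^512≡1168; 623 = 512 + 64 + 32 + 8 + 4 + 2 + 1, so 834^623 ≡ 1168·1176·766·1168·1042·498·834 ≡ 574 (mod 1273)
Candidate B: Squares mod 1273: 829^1≡829, 829^2≡1094, 829^4≡216, 829^8≡828, 829^16≡710, 829^32≡1265, 829^64≡64, 829^128≡277, 829^256≡349, 829^512≡866; 623 = 512 + 64 + 32 + 8 + 4 + 2 + 1, so 829^623 ≡ 866·64·1265·828·216·1094·829 ≡ 1148 (mod 1273)
  → matches h = 1148
Candidate C: Squares mod 1273: 953^1≡953, 953^2≡560, 953^4≡442, 953^8≡595, 953^16≡131, 953^32≡612, 953^64≡282, 953^128≡598, 953^256≡1164, 953^512≡424; 623 = 512 + 64 + 32 + 8 + 4 + 2 + 1, so 953^623 ≡ 424·282·612·595·442·560·953 ≡ 732 (mod 1273)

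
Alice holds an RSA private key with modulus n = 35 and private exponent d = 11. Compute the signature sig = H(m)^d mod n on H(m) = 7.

Squares mod 35: (H(m))^1≡7, (H(m))^2≡14, (H(m))^4≡21, (H(m))^8≡21
11 = 8 + 2 + 1, so (H(m))^11 ≡ 21·14·7 ≡ 28 (mod 35)

28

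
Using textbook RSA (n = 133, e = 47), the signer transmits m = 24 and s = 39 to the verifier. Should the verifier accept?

reject

s^2 ≡ 39^2 = 1521 ≡ 58
s^4 ≡ 58^2 = 3364 ≡ 39
s^8 ≡ 39^2 = 1521 ≡ 58
s^16 ≡ 58^2 = 3364 ≡ 39
s^32 ≡ 39^2 = 1521 ≡ 58
47 = 32 + 8 + 4 + 2 + 1, so s^47 ≡ 58·58·39·58·39 ≡ 58 (mod 133)
58 ≠ 24, so verification fails.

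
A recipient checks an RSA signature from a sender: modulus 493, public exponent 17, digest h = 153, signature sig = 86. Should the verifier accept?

reject

Squares mod 493: sig^1≡86, sig^2≡1, sig^4≡1, sig^8≡1, sig^16≡1
17 = 16 + 1, so sig^17 ≡ 1·86 ≡ 86 (mod 493)
sig^17 mod 493 = 86, but h = 153.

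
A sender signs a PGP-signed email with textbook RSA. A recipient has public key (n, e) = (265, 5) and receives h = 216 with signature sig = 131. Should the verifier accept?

accept

Squares mod 265: sig^1≡131, sig^2≡201, sig^4≡121
5 = 4 + 1, so sig^5 ≡ 121·131 ≡ 216 (mod 265)
216 = h, so the signature checks out.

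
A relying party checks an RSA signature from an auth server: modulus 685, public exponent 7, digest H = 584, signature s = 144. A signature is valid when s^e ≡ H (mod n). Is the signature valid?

valid

Squares mod 685: s^1≡144, s^2≡186, s^4≡346
7 = 4 + 2 + 1, so s^7 ≡ 346·186·144 ≡ 584 (mod 685)
584 = H, so the signature checks out.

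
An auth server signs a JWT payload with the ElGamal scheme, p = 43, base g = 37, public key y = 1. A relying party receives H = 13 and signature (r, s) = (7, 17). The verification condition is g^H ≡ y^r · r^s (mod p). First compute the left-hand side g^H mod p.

37

Squares mod 43: 37^1≡37, 37^2≡36, 37^4≡6, 37^8≡36
13 = 8 + 4 + 1, so 37^13 ≡ 36·6·37 ≡ 37 (mod 43)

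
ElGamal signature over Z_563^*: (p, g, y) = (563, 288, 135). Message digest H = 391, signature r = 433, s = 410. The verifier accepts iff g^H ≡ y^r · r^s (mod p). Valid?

Left side g^H mod p:
288^391 mod 563 = 96
Right side y^r · r^s mod p:
135^433 mod 563 = 369
433^410 mod 563 = 133
369·133 = 49077 ≡ 96 (mod 563)
96 ≡ 96 (mod 563), so the signature is genuine.

yes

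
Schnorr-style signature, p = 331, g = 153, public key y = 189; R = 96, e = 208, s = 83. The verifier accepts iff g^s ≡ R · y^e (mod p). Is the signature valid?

valid

g^s mod p:
Squares mod 331: 153^1≡153, 153^2≡239, 153^4≡189, 153^8≡304, 153^16≡67, 153^32≡186, 153^64≡172
83 = 64 + 16 + 2 + 1, so 153^83 ≡ 172·67·239·153 ≡ 22 (mod 331)
R · y^e mod p:
Squares mod 331: 189^1≡189, 189^2≡304, 189^4≡67, 189^8≡186, 189^16≡172, 189^32≡125, 189^64≡68, 189^128≡321
208 = 128 + 64 + 16, so 189^208 ≡ 321·68·172 ≡ 214 (mod 331)
96·214 = 20544 ≡ 22 (mod 331)
22 ≡ 22 (mod 331); signature holds.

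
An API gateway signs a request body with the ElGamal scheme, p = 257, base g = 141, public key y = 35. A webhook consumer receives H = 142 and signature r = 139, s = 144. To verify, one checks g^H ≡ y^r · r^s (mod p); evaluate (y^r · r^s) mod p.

Squares mod 257: 35^1≡35, 35^2≡197, 35^4≡2, 35^8≡4, 35^16≡16, 35^32≡256, 35^64≡1, 35^128≡1
139 = 128 + 8 + 2 + 1, so 35^139 ≡ 1·4·197·35 ≡ 81 (mod 257)
Squares mod 257: 139^1≡139, 139^2≡46, 139^4≡60, 139^8≡2, 139^16≡4, 139^32≡16, 139^64≡256, 139^128≡1
144 = 128 + 16, so 139^144 ≡ 1·4 ≡ 4 (mod 257)
y^r · r^s ≡ 81·4 = 324 ≡ 67 (mod 257)

67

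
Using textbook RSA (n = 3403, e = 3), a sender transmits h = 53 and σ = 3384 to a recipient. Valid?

σ^2 ≡ 3384^2 = 11451456 ≡ 361
3 = 2 + 1, so σ^3 ≡ 361·3384 ≡ 3350 (mod 3403)
σ^3 mod 3403 = 3350, but h = 53.

no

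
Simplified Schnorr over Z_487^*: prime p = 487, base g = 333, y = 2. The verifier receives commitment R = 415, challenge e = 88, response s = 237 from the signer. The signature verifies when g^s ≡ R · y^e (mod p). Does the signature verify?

verifies

g^s mod p:
333^2 = 110889 ≡ 340
333^4 ≡ 340^2 = 115600 ≡ 181
333^8 ≡ 181^2 = 32761 ≡ 132
333^16 ≡ 132^2 = 17424 ≡ 379
333^32 ≡ 379^2 = 143641 ≡ 463
333^64 ≡ 463^2 = 214369 ≡ 89
333^128 ≡ 89^2 = 7921 ≡ 129
237 = 128 + 64 + 32 + 8 + 4 + 1, so 333^237 ≡ 129·89·463·132·181·333 ≡ 145 (mod 487)
R · y^e mod p:
2^2 = 4
2^4 ≡ 4^2 = 16
2^8 ≡ 16^2 = 256
2^16 ≡ 256^2 = 65536 ≡ 278
2^32 ≡ 278^2 = 77284 ≡ 338
2^64 ≡ 338^2 = 114244 ≡ 286
88 = 64 + 16 + 8, so 2^88 ≡ 286·278·256 ≡ 370 (mod 487)
415·370 = 153550 ≡ 145 (mod 487)
145 ≡ 145 (mod 487); signature holds.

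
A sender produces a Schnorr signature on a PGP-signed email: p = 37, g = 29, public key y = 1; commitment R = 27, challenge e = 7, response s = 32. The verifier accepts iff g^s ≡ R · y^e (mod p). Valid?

no

g^s mod p:
29^2 = 841 ≡ 27
29^4 ≡ 27^2 = 729 ≡ 26
29^8 ≡ 26^2 = 676 ≡ 10
29^16 ≡ 10^2 = 100 ≡ 26
29^32 ≡ 26^2 = 676 ≡ 10
R · y^e mod p:
1^2 = 1
1^4 ≡ 1^2 = 1
7 = 4 + 2 + 1, so 1^7 ≡ 1·1·1 ≡ 1 (mod 37)
27·1 = 27 ≡ 27 (mod 37)
10 ≠ 27; the check fails.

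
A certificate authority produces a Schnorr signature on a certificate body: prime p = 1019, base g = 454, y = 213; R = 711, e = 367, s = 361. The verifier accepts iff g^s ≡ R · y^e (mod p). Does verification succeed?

g^s mod p:
454^2 = 206116 ≡ 278
454^4 ≡ 278^2 = 77284 ≡ 859
454^8 ≡ 859^2 = 737881 ≡ 125
454^16 ≡ 125^2 = 15625 ≡ 340
454^32 ≡ 340^2 = 115600 ≡ 453
454^64 ≡ 453^2 = 205209 ≡ 390
454^128 ≡ 390^2 = 152100 ≡ 269
454^256 ≡ 269^2 = 72361 ≡ 12
361 = 256 + 64 + 32 + 8 + 1, so 454^361 ≡ 12·390·453·125·454 ≡ 779 (mod 1019)
R · y^e mod p:
213^2 = 45369 ≡ 533
213^4 ≡ 533^2 = 284089 ≡ 807
213^8 ≡ 807^2 = 651249 ≡ 108
213^16 ≡ 108^2 = 11664 ≡ 455
213^32 ≡ 455^2 = 207025 ≡ 168
213^64 ≡ 168^2 = 28224 ≡ 711
213^128 ≡ 711^2 = 505521 ≡ 97
213^256 ≡ 97^2 = 9409 ≡ 238
367 = 256 + 64 + 32 + 8 + 4 + 2 + 1, so 213^367 ≡ 238·711·168·108·807·533·213 ≡ 636 (mod 1019)
711·636 = 452196 ≡ 779 (mod 1019)
779 ≡ 779 (mod 1019); signature holds.

passes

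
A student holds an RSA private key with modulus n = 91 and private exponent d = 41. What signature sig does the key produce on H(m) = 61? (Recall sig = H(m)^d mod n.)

Squares mod 91: (H(m))^1≡61, (H(m))^2≡81, (H(m))^4≡9, (H(m))^8≡81, (H(m))^16≡9, (H(m))^32≡81
41 = 32 + 8 + 1, so (H(m))^41 ≡ 81·81·61 ≡ 3 (mod 91)

3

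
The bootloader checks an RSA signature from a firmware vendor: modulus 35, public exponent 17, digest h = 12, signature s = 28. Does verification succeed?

fails

Squares mod 35: s^1≡28, s^2≡14, s^4≡21, s^8≡21, s^16≡21
17 = 16 + 1, so s^17 ≡ 21·28 ≡ 28 (mod 35)
28 ≠ 12, so verification fails.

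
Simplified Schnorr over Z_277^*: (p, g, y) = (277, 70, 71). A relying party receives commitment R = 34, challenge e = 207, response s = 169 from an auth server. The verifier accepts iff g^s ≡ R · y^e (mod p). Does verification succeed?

fails

g^s mod p:
70^2 = 4900 ≡ 191
70^4 ≡ 191^2 = 36481 ≡ 194
70^8 ≡ 194^2 = 37636 ≡ 241
70^16 ≡ 241^2 = 58081 ≡ 188
70^32 ≡ 188^2 = 35344 ≡ 165
70^64 ≡ 165^2 = 27225 ≡ 79
70^128 ≡ 79^2 = 6241 ≡ 147
169 = 128 + 32 + 8 + 1, so 70^169 ≡ 147·165·241·70 ≡ 220 (mod 277)
R · y^e mod p:
71^2 = 5041 ≡ 55
71^4 ≡ 55^2 = 3025 ≡ 255
71^8 ≡ 255^2 = 65025 ≡ 207
71^16 ≡ 207^2 = 42849 ≡ 191
71^32 ≡ 191^2 = 36481 ≡ 194
71^64 ≡ 194^2 = 37636 ≡ 241
71^128 ≡ 241^2 = 58081 ≡ 188
207 = 128 + 64 + 8 + 4 + 2 + 1, so 71^207 ≡ 188·241·207·255·55·71 ≡ 1 (mod 277)
34·1 = 34 ≡ 34 (mod 277)
220 ≠ 34; the check fails.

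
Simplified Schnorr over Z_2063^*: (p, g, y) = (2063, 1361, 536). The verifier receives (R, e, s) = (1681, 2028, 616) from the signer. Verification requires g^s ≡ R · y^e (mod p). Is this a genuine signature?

genuine

g^s mod p:
1361^2 = 1852321 ≡ 1810
1361^4 ≡ 1810^2 = 3276100 ≡ 56
1361^8 ≡ 56^2 = 3136 ≡ 1073
1361^16 ≡ 1073^2 = 1151329 ≡ 175
1361^32 ≡ 175^2 = 30625 ≡ 1743
1361^64 ≡ 1743^2 = 3038049 ≡ 1313
1361^128 ≡ 1313^2 = 1723969 ≡ 1364
1361^256 ≡ 1364^2 = 1860496 ≡ 1733
1361^512 ≡ 1733^2 = 3003289 ≡ 1624
616 = 512 + 64 + 32 + 8, so 1361^616 ≡ 1624·1313·1743·1073 ≡ 1854 (mod 2063)
R · y^e mod p:
536^2 = 287296 ≡ 539
536^4 ≡ 539^2 = 290521 ≡ 1701
536^8 ≡ 1701^2 = 2893401 ≡ 1075
536^16 ≡ 1075^2 = 1155625 ≡ 345
536^32 ≡ 345^2 = 119025 ≡ 1434
536^64 ≡ 1434^2 = 2056356 ≡ 1608
536^128 ≡ 1608^2 = 2585664 ≡ 725
536^256 ≡ 725^2 = 525625 ≡ 1623
536^512 ≡ 1623^2 = 2634129 ≡ 1741
536^1024 ≡ 1741^2 = 3031081 ≡ 534
2028 = 1024 + 512 + 256 + 128 + 64 + 32 + 8 + 4, so 536^2028 ≡ 534·1741·1623·725·1608·1434·1075·1701 ≡ 546 (mod 2063)
1681·546 = 917826 ≡ 1854 (mod 2063)
1854 ≡ 1854 (mod 2063); signature holds.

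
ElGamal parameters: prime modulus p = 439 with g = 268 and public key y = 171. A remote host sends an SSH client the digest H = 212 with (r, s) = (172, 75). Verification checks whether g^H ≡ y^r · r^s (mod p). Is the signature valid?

invalid

Left side g^H mod p:
268^2 = 71824 ≡ 267
268^4 ≡ 267^2 = 71289 ≡ 171
268^8 ≡ 171^2 = 29241 ≡ 267
268^16 ≡ 267^2 = 71289 ≡ 171
268^32 ≡ 171^2 = 29241 ≡ 267
268^64 ≡ 267^2 = 71289 ≡ 171
268^128 ≡ 171^2 = 29241 ≡ 267
212 = 128 + 64 + 16 + 4, so 268^212 ≡ 267·171·171·171 ≡ 267 (mod 439)
Right side y^r · r^s mod p:
171^2 = 29241 ≡ 267
171^4 ≡ 267^2 = 71289 ≡ 171
171^8 ≡ 171^2 = 29241 ≡ 267
171^16 ≡ 267^2 = 71289 ≡ 171
171^32 ≡ 171^2 = 29241 ≡ 267
171^64 ≡ 267^2 = 71289 ≡ 171
171^128 ≡ 171^2 = 29241 ≡ 267
172 = 128 + 32 + 8 + 4, so 171^172 ≡ 267·267·267·171 ≡ 171 (mod 439)
172^2 = 29584 ≡ 171
172^4 ≡ 171^2 = 29241 ≡ 267
172^8 ≡ 267^2 = 71289 ≡ 171
172^16 ≡ 171^2 = 29241 ≡ 267
172^32 ≡ 267^2 = 71289 ≡ 171
172^64 ≡ 171^2 = 29241 ≡ 267
75 = 64 + 8 + 2 + 1, so 172^75 ≡ 267·171·171·172 ≡ 438 (mod 439)
171·438 = 74898 ≡ 268 (mod 439)
267 ≠ 268, so verification fails.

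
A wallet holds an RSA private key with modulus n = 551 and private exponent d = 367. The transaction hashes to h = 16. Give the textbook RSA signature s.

36

h^2 ≡ 16^2 = 256
h^4 ≡ 256^2 = 65536 ≡ 518
h^8 ≡ 518^2 = 268324 ≡ 538
h^16 ≡ 538^2 = 289444 ≡ 169
h^32 ≡ 169^2 = 28561 ≡ 460
h^64 ≡ 460^2 = 211600 ≡ 16
h^128 ≡ 16^2 = 256
h^256 ≡ 256^2 = 65536 ≡ 518
367 = 256 + 64 + 32 + 8 + 4 + 2 + 1, so h^367 ≡ 518·16·460·538·518·256·16 ≡ 36 (mod 551)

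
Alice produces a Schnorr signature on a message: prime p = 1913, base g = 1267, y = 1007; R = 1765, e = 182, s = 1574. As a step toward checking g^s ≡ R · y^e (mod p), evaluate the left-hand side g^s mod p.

1685

1267^2 = 1605289 ≡ 282
1267^4 ≡ 282^2 = 79524 ≡ 1091
1267^8 ≡ 1091^2 = 1190281 ≡ 395
1267^16 ≡ 395^2 = 156025 ≡ 1072
1267^32 ≡ 1072^2 = 1149184 ≡ 1384
1267^64 ≡ 1384^2 = 1915456 ≡ 543
1267^128 ≡ 543^2 = 294849 ≡ 247
1267^256 ≡ 247^2 = 61009 ≡ 1706
1267^512 ≡ 1706^2 = 2910436 ≡ 763
1267^1024 ≡ 763^2 = 582169 ≡ 617
1574 = 1024 + 512 + 32 + 4 + 2, so 1267^1574 ≡ 617·763·1384·1091·282 ≡ 1685 (mod 1913)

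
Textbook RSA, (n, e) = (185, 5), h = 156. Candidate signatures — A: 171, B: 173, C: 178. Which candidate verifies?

A

Candidate A: 171^5 mod 185 = 156
  → matches h = 156
Candidate B: 173^5 mod 185 = 178
Candidate C: 178^5 mod 185 = 28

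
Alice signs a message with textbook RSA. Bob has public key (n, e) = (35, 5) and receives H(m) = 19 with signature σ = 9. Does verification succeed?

σ^5 mod 35 = 4
4 ≠ 19, so verification fails.

fails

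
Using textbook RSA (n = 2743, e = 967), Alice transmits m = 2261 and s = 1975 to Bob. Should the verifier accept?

s^967 mod 2743 = 2261
Since 2261 equals the digest 2261, verification succeeds.

accept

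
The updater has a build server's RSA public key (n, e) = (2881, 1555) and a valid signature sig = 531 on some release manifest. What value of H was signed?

1563

sig^2 ≡ 531^2 = 281961 ≡ 2504
sig^4 ≡ 2504^2 = 6270016 ≡ 960
sig^8 ≡ 960^2 = 921600 ≡ 2561
sig^16 ≡ 2561^2 = 6558721 ≡ 1565
sig^32 ≡ 1565^2 = 2449225 ≡ 375
sig^64 ≡ 375^2 = 140625 ≡ 2337
sig^128 ≡ 2337^2 = 5461569 ≡ 2074
sig^256 ≡ 2074^2 = 4301476 ≡ 143
sig^512 ≡ 143^2 = 20449 ≡ 282
sig^1024 ≡ 282^2 = 79524 ≡ 1737
1555 = 1024 + 512 + 16 + 2 + 1, so sig^1555 ≡ 1737·282·1565·2504·531 ≡ 1563 (mod 2881)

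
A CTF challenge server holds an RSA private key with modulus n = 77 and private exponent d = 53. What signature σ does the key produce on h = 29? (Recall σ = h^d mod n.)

h^53 mod 77 = 57

57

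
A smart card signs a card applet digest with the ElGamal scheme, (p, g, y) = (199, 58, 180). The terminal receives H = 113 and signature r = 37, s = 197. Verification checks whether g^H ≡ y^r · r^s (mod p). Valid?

Left side g^H mod p:
58^2 = 3364 ≡ 180
58^4 ≡ 180^2 = 32400 ≡ 162
58^8 ≡ 162^2 = 26244 ≡ 175
58^16 ≡ 175^2 = 30625 ≡ 178
58^32 ≡ 178^2 = 31684 ≡ 43
58^64 ≡ 43^2 = 1849 ≡ 58
113 = 64 + 32 + 16 + 1, so 58^113 ≡ 58·43·178·58 ≡ 43 (mod 199)
Right side y^r · r^s mod p:
180^2 = 32400 ≡ 162
180^4 ≡ 162^2 = 26244 ≡ 175
180^8 ≡ 175^2 = 30625 ≡ 178
180^16 ≡ 178^2 = 31684 ≡ 43
180^32 ≡ 43^2 = 1849 ≡ 58
37 = 32 + 4 + 1, so 180^37 ≡ 58·175·180 ≡ 180 (mod 199)
37^2 = 1369 ≡ 175
37^4 ≡ 175^2 = 30625 ≡ 178
37^8 ≡ 178^2 = 31684 ≡ 43
37^16 ≡ 43^2 = 1849 ≡ 58
37^32 ≡ 58^2 = 3364 ≡ 180
37^64 ≡ 180^2 = 32400 ≡ 162
37^128 ≡ 162^2 = 26244 ≡ 175
197 = 128 + 64 + 4 + 1, so 37^197 ≡ 175·162·178·37 ≡ 156 (mod 199)
180·156 = 28080 ≡ 21 (mod 199)
43 ≠ 21, so verification fails.

no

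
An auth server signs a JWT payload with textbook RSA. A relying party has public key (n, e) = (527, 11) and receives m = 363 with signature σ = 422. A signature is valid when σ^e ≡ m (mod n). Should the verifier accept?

reject

Squares mod 527: σ^1≡422, σ^2≡485, σ^4≡183, σ^8≡288
11 = 8 + 2 + 1, so σ^11 ≡ 288·485·422 ≡ 10 (mod 527)
10 ≠ 363, so verification fails.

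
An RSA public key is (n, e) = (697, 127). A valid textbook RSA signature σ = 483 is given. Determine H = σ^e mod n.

583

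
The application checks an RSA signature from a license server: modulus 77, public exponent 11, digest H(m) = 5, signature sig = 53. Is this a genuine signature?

forged

sig^2 ≡ 53^2 = 2809 ≡ 37
sig^4 ≡ 37^2 = 1369 ≡ 60
sig^8 ≡ 60^2 = 3600 ≡ 58
11 = 8 + 2 + 1, so sig^11 ≡ 58·37·53 ≡ 9 (mod 77)
The recovered value 9 does not match the digest 5.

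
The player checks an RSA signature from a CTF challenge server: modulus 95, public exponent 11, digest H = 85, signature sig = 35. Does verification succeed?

passes

sig^11 mod 95 = 85
Since 85 equals the digest 85, verification succeeds.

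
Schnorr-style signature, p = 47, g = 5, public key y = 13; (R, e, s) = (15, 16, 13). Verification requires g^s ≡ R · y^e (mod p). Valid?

yes

g^s mod p:
5^2 = 25
5^4 ≡ 25^2 = 625 ≡ 14
5^8 ≡ 14^2 = 196 ≡ 8
13 = 8 + 4 + 1, so 5^13 ≡ 8·14·5 ≡ 43 (mod 47)
R · y^e mod p:
13^2 = 169 ≡ 28
13^4 ≡ 28^2 = 784 ≡ 32
13^8 ≡ 32^2 = 1024 ≡ 37
13^16 ≡ 37^2 = 1369 ≡ 6
15·6 = 90 ≡ 43 (mod 47)
43 ≡ 43 (mod 47); signature holds.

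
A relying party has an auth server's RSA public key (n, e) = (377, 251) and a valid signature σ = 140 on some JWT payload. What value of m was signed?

Squares mod 377: σ^1≡140, σ^2≡373, σ^4≡16, σ^8≡256, σ^16≡315, σ^32≡74, σ^64≡198, σ^128≡373
251 = 128 + 64 + 32 + 16 + 8 + 2 + 1, so σ^251 ≡ 373·198·74·315·256·373·140 ≡ 342 (mod 377)

342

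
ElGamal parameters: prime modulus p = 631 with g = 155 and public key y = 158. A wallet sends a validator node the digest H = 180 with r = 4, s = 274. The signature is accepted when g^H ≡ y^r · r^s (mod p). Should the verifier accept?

accept

Left side g^H mod p:
155^2 = 24025 ≡ 47
155^4 ≡ 47^2 = 2209 ≡ 316
155^8 ≡ 316^2 = 99856 ≡ 158
155^16 ≡ 158^2 = 24964 ≡ 355
155^32 ≡ 355^2 = 126025 ≡ 456
155^64 ≡ 456^2 = 207936 ≡ 337
155^128 ≡ 337^2 = 113569 ≡ 620
180 = 128 + 32 + 16 + 4, so 155^180 ≡ 620·456·355·316 ≡ 1 (mod 631)
Right side y^r · r^s mod p:
158^2 = 24964 ≡ 355
158^4 ≡ 355^2 = 126025 ≡ 456
4^2 = 16
4^4 ≡ 16^2 = 256
4^8 ≡ 256^2 = 65536 ≡ 543
4^16 ≡ 543^2 = 294849 ≡ 172
4^32 ≡ 172^2 = 29584 ≡ 558
4^64 ≡ 558^2 = 311364 ≡ 281
4^128 ≡ 281^2 = 78961 ≡ 86
4^256 ≡ 86^2 = 7396 ≡ 455
274 = 256 + 16 + 2, so 4^274 ≡ 455·172·16 ≡ 256 (mod 631)
456·256 = 116736 ≡ 1 (mod 631)
1 ≡ 1 (mod 631), so the signature is genuine.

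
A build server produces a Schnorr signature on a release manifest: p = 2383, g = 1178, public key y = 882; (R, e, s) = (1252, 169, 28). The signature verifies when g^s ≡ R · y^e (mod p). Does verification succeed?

fails

g^s mod p:
1178^2 = 1387684 ≡ 778
1178^4 ≡ 778^2 = 605284 ≡ 2
1178^8 ≡ 2^2 = 4
1178^16 ≡ 4^2 = 16
28 = 16 + 8 + 4, so 1178^28 ≡ 16·4·2 ≡ 128 (mod 2383)
R · y^e mod p:
882^2 = 777924 ≡ 1066
882^4 ≡ 1066^2 = 1136356 ≡ 2048
882^8 ≡ 2048^2 = 4194304 ≡ 224
882^16 ≡ 224^2 = 50176 ≡ 133
882^32 ≡ 133^2 = 17689 ≡ 1008
882^64 ≡ 1008^2 = 1016064 ≡ 906
882^128 ≡ 906^2 = 820836 ≡ 1084
169 = 128 + 32 + 8 + 1, so 882^169 ≡ 1084·1008·224·882 ≡ 793 (mod 2383)
1252·793 = 992836 ≡ 1508 (mod 2383)
128 ≠ 1508; the check fails.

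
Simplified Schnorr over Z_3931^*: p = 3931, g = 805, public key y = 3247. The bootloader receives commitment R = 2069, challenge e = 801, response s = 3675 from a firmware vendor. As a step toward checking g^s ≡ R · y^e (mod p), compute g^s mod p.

Squares mod 3931: 805^1≡805, 805^2≡3341, 805^4≡2172, 805^8≡384, 805^16≡2009, 805^32≡2875, 805^64≡2663, 805^128≡45, 805^256≡2025, 805^512≡592, 805^1024≡605, 805^2048≡442
3675 = 2048 + 1024 + 512 + 64 + 16 + 8 + 2 + 1, so 805^3675 ≡ 442·605·592·2663·2009·384·3341·805 ≡ 476 (mod 3931)

476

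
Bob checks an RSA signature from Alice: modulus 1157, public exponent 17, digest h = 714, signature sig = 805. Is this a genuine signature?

genuine

sig^2 ≡ 805^2 = 648025 ≡ 105
sig^4 ≡ 105^2 = 11025 ≡ 612
sig^8 ≡ 612^2 = 374544 ≡ 833
sig^16 ≡ 833^2 = 693889 ≡ 846
17 = 16 + 1, so sig^17 ≡ 846·805 ≡ 714 (mod 1157)
sig^17 mod 1157 = 714 matches h.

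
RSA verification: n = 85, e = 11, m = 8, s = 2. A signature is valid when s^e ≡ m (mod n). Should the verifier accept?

Squares mod 85: s^1≡2, s^2≡4, s^4≡16, s^8≡1
11 = 8 + 2 + 1, so s^11 ≡ 1·4·2 ≡ 8 (mod 85)
Since 8 equals the digest 8, verification succeeds.

accept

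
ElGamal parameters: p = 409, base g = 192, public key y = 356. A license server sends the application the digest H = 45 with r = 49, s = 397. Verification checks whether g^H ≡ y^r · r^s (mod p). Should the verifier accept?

Left side g^H mod p:
Squares mod 409: 192^1≡192, 192^2≡54, 192^4≡53, 192^8≡355, 192^16≡53, 192^32≡355
45 = 32 + 8 + 4 + 1, so 192^45 ≡ 355·355·53·192 ≡ 266 (mod 409)
Right side y^r · r^s mod p:
Squares mod 409: 356^1≡356, 356^2≡355, 356^4≡53, 356^8≡355, 356^16≡53, 356^32≡355
49 = 32 + 16 + 1, so 356^49 ≡ 355·53·356 ≡ 356 (mod 409)
Squares mod 409: 49^1≡49, 49^2≡356, 49^4≡355, 49^8≡53, 49^16≡355, 49^32≡53, 49^64≡355, 49^128≡53, 49^256≡355
397 = 256 + 128 + 8 + 4 + 1, so 49^397 ≡ 355·53·53·355·49 ≡ 49 (mod 409)
356·49 = 17444 ≡ 266 (mod 409)
266 ≡ 266 (mod 409), so the signature is genuine.

accept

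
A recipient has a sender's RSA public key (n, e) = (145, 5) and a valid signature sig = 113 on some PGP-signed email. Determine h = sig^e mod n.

18

Squares mod 145: sig^1≡113, sig^2≡9, sig^4≡81
5 = 4 + 1, so sig^5 ≡ 81·113 ≡ 18 (mod 145)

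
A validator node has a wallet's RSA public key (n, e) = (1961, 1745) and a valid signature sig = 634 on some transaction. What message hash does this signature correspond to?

sig^2 ≡ 634^2 = 401956 ≡ 1912
sig^4 ≡ 1912^2 = 3655744 ≡ 440
sig^8 ≡ 440^2 = 193600 ≡ 1422
sig^16 ≡ 1422^2 = 2022084 ≡ 293
sig^32 ≡ 293^2 = 85849 ≡ 1526
sig^64 ≡ 1526^2 = 2328676 ≡ 969
sig^128 ≡ 969^2 = 938961 ≡ 1603
sig^256 ≡ 1603^2 = 2569609 ≡ 699
sig^512 ≡ 699^2 = 488601 ≡ 312
sig^1024 ≡ 312^2 = 97344 ≡ 1255
1745 = 1024 + 512 + 128 + 64 + 16 + 1, so sig^1745 ≡ 1255·312·1603·969·293·634 ≡ 1280 (mod 1961)

1280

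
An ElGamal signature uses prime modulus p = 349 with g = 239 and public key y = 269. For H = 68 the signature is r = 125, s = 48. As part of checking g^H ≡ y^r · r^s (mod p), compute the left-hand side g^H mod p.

313

239^68 mod 349 = 313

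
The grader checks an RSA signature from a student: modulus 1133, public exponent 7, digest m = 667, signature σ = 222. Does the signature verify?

verifies

σ^2 ≡ 222^2 = 49284 ≡ 565
σ^4 ≡ 565^2 = 319225 ≡ 852
7 = 4 + 2 + 1, so σ^7 ≡ 852·565·222 ≡ 667 (mod 1133)
667 = m, so the signature checks out.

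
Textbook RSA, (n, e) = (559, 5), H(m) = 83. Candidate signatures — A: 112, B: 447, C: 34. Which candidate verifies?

B

Candidate A: Squares mod 559: 112^1≡112, 112^2≡246, 112^4≡144; 5 = 4 + 1, so 112^5 ≡ 144·112 ≡ 476 (mod 559)
Candidate B: Squares mod 559: 447^1≡447, 447^2≡246, 447^4≡144; 5 = 4 + 1, so 447^5 ≡ 144·447 ≡ 83 (mod 559)
  → matches H(m) = 83
Candidate C: Squares mod 559: 34^1≡34, 34^2≡38, 34^4≡326; 5 = 4 + 1, so 34^5 ≡ 326·34 ≡ 463 (mod 559)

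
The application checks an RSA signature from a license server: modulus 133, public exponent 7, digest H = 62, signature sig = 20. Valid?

no

sig^2 ≡ 20^2 = 400 ≡ 1
sig^4 ≡ 1^2 = 1
7 = 4 + 2 + 1, so sig^7 ≡ 1·1·20 ≡ 20 (mod 133)
20 ≠ 62, so verification fails.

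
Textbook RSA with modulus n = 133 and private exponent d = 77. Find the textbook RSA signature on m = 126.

84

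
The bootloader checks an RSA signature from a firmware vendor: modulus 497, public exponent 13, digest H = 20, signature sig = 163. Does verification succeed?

Squares mod 497: sig^1≡163, sig^2≡228, sig^4≡296, sig^8≡144
13 = 8 + 4 + 1, so sig^13 ≡ 144·296·163 ≡ 149 (mod 497)
149 ≠ 20, so verification fails.

fails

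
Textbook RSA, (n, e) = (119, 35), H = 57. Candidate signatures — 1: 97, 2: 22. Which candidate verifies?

2

Candidate 1: 97^2 = 9409 ≡ 8; 97^4 ≡ 8^2 = 64; 97^8 ≡ 64^2 = 4096 ≡ 50; 97^16 ≡ 50^2 = 2500 ≡ 1; 97^32 ≡ 1^2 = 1; 35 = 32 + 2 + 1, so 97^35 ≡ 1·8·97 ≡ 62 (mod 119)
Candidate 2: 22^2 = 484 ≡ 8; 22^4 ≡ 8^2 = 64; 22^8 ≡ 64^2 = 4096 ≡ 50; 22^16 ≡ 50^2 = 2500 ≡ 1; 22^32 ≡ 1^2 = 1; 35 = 32 + 2 + 1, so 22^35 ≡ 1·8·22 ≡ 57 (mod 119)
  → matches H = 57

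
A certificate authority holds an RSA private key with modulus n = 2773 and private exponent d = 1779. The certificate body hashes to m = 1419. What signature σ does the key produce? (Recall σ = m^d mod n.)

1583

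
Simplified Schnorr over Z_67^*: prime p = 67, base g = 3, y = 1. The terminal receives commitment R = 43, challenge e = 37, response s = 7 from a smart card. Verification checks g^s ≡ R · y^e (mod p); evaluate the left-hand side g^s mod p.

43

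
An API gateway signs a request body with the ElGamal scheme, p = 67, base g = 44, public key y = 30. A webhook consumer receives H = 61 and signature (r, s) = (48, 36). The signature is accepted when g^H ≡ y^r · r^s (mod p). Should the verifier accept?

Left side g^H mod p:
44^2 = 1936 ≡ 60
44^4 ≡ 60^2 = 3600 ≡ 49
44^8 ≡ 49^2 = 2401 ≡ 56
44^16 ≡ 56^2 = 3136 ≡ 54
44^32 ≡ 54^2 = 2916 ≡ 35
61 = 32 + 16 + 8 + 4 + 1, so 44^61 ≡ 35·54·56·49·44 ≡ 28 (mod 67)
Right side y^r · r^s mod p:
30^2 = 900 ≡ 29
30^4 ≡ 29^2 = 841 ≡ 37
30^8 ≡ 37^2 = 1369 ≡ 29
30^16 ≡ 29^2 = 841 ≡ 37
30^32 ≡ 37^2 = 1369 ≡ 29
48 = 32 + 16, so 30^48 ≡ 29·37 ≡ 1 (mod 67)
48^2 = 2304 ≡ 26
48^4 ≡ 26^2 = 676 ≡ 6
48^8 ≡ 6^2 = 36
48^16 ≡ 36^2 = 1296 ≡ 23
48^32 ≡ 23^2 = 529 ≡ 60
36 = 32 + 4, so 48^36 ≡ 60·6 ≡ 25 (mod 67)
1·25 = 25 ≡ 25 (mod 67)
28 ≠ 25, so verification fails.

reject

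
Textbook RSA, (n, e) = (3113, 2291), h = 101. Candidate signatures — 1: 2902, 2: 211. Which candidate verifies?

Candidate 1: 2902^2291 mod 3113 = 3012
Candidate 2: 211^2291 mod 3113 = 101
  → matches h = 101

2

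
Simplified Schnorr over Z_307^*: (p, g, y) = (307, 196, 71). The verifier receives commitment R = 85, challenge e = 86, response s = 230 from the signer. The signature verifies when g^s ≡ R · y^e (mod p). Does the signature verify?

does not verify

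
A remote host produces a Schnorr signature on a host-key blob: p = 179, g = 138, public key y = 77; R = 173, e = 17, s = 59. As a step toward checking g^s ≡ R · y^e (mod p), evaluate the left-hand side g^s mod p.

138^59 mod 179 = 82

82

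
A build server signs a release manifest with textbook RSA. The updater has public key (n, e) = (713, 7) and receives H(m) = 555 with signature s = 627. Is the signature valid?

valid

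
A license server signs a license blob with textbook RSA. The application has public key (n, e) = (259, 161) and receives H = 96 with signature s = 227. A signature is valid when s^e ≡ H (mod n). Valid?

yes

s^2 ≡ 227^2 = 51529 ≡ 247
s^4 ≡ 247^2 = 61009 ≡ 144
s^8 ≡ 144^2 = 20736 ≡ 16
s^16 ≡ 16^2 = 256
s^32 ≡ 256^2 = 65536 ≡ 9
s^64 ≡ 9^2 = 81
s^128 ≡ 81^2 = 6561 ≡ 86
161 = 128 + 32 + 1, so s^161 ≡ 86·9·227 ≡ 96 (mod 259)
Since 96 equals the digest 96, verification succeeds.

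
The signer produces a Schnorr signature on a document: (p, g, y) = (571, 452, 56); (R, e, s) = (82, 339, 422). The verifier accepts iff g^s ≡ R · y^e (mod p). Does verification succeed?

fails

g^s mod p:
Squares mod 571: 452^1≡452, 452^2≡457, 452^4≡434, 452^8≡497, 452^16≡337, 452^32≡511, 452^64≡174, 452^128≡13, 452^256≡169
422 = 256 + 128 + 32 + 4 + 2, so 452^422 ≡ 169·13·511·434·457 ≡ 293 (mod 571)
R · y^e mod p:
Squares mod 571: 56^1≡56, 56^2≡281, 56^4≡163, 56^8≡303, 56^16≡449, 56^32≡38, 56^64≡302, 56^128≡415, 56^256≡354
339 = 256 + 64 + 16 + 2 + 1, so 56^339 ≡ 354·302·449·281·56 ≡ 201 (mod 571)
82·201 = 16482 ≡ 494 (mod 571)
293 ≠ 494; the check fails.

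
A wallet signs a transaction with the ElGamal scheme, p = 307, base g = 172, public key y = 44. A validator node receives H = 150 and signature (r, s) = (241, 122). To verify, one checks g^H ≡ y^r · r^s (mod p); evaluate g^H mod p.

4

172^2 = 29584 ≡ 112
172^4 ≡ 112^2 = 12544 ≡ 264
172^8 ≡ 264^2 = 69696 ≡ 7
172^16 ≡ 7^2 = 49
172^32 ≡ 49^2 = 2401 ≡ 252
172^64 ≡ 252^2 = 63504 ≡ 262
172^128 ≡ 262^2 = 68644 ≡ 183
150 = 128 + 16 + 4 + 2, so 172^150 ≡ 183·49·264·112 ≡ 4 (mod 307)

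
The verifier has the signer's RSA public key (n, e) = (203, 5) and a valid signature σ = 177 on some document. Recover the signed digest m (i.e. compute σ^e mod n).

σ^2 ≡ 177^2 = 31329 ≡ 67
σ^4 ≡ 67^2 = 4489 ≡ 23
5 = 4 + 1, so σ^5 ≡ 23·177 ≡ 11 (mod 203)

11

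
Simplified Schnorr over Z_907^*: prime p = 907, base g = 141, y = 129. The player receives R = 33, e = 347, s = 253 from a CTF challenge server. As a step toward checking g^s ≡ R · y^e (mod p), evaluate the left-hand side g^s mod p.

334

141^2 = 19881 ≡ 834
141^4 ≡ 834^2 = 695556 ≡ 794
141^8 ≡ 794^2 = 630436 ≡ 71
141^16 ≡ 71^2 = 5041 ≡ 506
141^32 ≡ 506^2 = 256036 ≡ 262
141^64 ≡ 262^2 = 68644 ≡ 619
141^128 ≡ 619^2 = 383161 ≡ 407
253 = 128 + 64 + 32 + 16 + 8 + 4 + 1, so 141^253 ≡ 407·619·262·506·71·794·141 ≡ 334 (mod 907)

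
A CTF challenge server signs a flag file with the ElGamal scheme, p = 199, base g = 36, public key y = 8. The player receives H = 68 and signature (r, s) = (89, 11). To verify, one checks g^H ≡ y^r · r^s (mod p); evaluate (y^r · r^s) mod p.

8^2 = 64
8^4 ≡ 64^2 = 4096 ≡ 116
8^8 ≡ 116^2 = 13456 ≡ 123
8^16 ≡ 123^2 = 15129 ≡ 5
8^32 ≡ 5^2 = 25
8^64 ≡ 25^2 = 625 ≡ 28
89 = 64 + 16 + 8 + 1, so 8^89 ≡ 28·5·123·8 ≡ 52 (mod 199)
89^2 = 7921 ≡ 160
89^4 ≡ 160^2 = 25600 ≡ 128
89^8 ≡ 128^2 = 16384 ≡ 66
11 = 8 + 2 + 1, so 89^11 ≡ 66·160·89 ≡ 162 (mod 199)
y^r · r^s ≡ 52·162 = 8424 ≡ 66 (mod 199)

66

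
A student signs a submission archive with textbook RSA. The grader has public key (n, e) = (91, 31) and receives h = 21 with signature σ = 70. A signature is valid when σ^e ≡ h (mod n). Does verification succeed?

passes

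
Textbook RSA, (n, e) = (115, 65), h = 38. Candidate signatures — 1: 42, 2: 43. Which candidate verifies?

Candidate 1: 42^2 = 1764 ≡ 39; 42^4 ≡ 39^2 = 1521 ≡ 26; 42^8 ≡ 26^2 = 676 ≡ 101; 42^16 ≡ 101^2 = 10201 ≡ 81; 42^32 ≡ 81^2 = 6561 ≡ 6; 42^64 ≡ 6^2 = 36; 65 = 64 + 1, so 42^65 ≡ 36·42 ≡ 17 (mod 115)
Candidate 2: 43^2 = 1849 ≡ 9; 43^4 ≡ 9^2 = 81; 43^8 ≡ 81^2 = 6561 ≡ 6; 43^16 ≡ 6^2 = 36; 43^32 ≡ 36^2 = 1296 ≡ 31; 43^64 ≡ 31^2 = 961 ≡ 41; 65 = 64 + 1, so 43^65 ≡ 41·43 ≡ 38 (mod 115)
  → matches h = 38

2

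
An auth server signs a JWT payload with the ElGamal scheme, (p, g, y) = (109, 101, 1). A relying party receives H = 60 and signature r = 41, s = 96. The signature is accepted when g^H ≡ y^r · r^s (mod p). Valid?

Left side g^H mod p:
Squares mod 109: 101^1≡101, 101^2≡64, 101^4≡63, 101^8≡45, 101^16≡63, 101^32≡45
60 = 32 + 16 + 8 + 4, so 101^60 ≡ 45·63·45·63 ≡ 1 (mod 109)
Right side y^r · r^s mod p:
Squares mod 109: 1^1≡1, 1^2≡1, 1^4≡1, 1^8≡1, 1^16≡1, 1^32≡1
41 = 32 + 8 + 1, so 1^41 ≡ 1·1·1 ≡ 1 (mod 109)
Squares mod 109: 41^1≡41, 41^2≡46, 41^4≡45, 41^8≡63, 41^16≡45, 41^32≡63, 41^64≡45
96 = 64 + 32, so 41^96 ≡ 45·63 ≡ 1 (mod 109)
1·1 = 1 ≡ 1 (mod 109)
1 ≡ 1 (mod 109), so the signature is genuine.

yes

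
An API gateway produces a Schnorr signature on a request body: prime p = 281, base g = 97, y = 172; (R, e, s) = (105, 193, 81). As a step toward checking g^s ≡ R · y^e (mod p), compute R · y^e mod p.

268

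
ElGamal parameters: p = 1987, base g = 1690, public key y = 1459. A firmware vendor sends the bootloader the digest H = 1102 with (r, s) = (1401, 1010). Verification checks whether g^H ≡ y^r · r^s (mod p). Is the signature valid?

invalid

Left side g^H mod p:
1690^1102 mod 1987 = 1108
Right side y^r · r^s mod p:
1459^1401 mod 1987 = 183
1401^1010 mod 1987 = 1763
183·1763 = 322629 ≡ 735 (mod 1987)
1108 ≠ 735, so verification fails.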